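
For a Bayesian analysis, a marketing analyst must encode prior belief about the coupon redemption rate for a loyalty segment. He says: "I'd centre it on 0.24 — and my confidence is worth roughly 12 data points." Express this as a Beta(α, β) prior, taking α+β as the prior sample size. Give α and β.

α = 2.88, β = 9.12

Under the effective-sample-size interpretation, Beta(α, β) has prior mean α/(α+β) and prior sample size α+β.
So α+β = 12 and α/(α+β) = 0.24, giving α = 0.24·12 = 2.88 and β = 12 − 2.88 = 9.12.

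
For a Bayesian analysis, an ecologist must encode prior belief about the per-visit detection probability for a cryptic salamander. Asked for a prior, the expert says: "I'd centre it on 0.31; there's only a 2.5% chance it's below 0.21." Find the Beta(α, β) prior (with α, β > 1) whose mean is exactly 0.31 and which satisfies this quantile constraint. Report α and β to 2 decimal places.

α ≈ 22.65, β ≈ 50.42

With mean 0.31 fixed, write α = 0.31s, β = 0.69s where s = α+β.
Need P(θ < 0.21) = 0.025 under Beta(0.31s, 0.69s). Normal approximation: (q−m)/√(m(1−m)/s) ≈ z_{0.025} = -1.96, so s ≈ 0.31·0.69·(-1.96)²/(0.21−0.31)² = 82.2.
At s = 82.2: P(θ<0.21) ≈ 0.019. Adjusting to match 0.025 gives s ≈ 73.08.
So α = 0.31·73.08 ≈ 22.65, β = 0.69·73.08 ≈ 50.42.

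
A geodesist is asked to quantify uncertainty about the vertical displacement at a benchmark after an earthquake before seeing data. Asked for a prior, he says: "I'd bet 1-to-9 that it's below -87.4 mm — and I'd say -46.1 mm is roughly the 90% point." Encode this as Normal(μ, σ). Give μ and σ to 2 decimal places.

For Normal(μ,σ), the p-quantile is μ + z_p·σ. Here z_{0.1} = -1.282, z_{0.9} = 1.282.
So -87.4 = μ − 1.282σ and -46.1 = μ + 1.282σ.
Subtracting: σ = (-46.1 − -87.4)/(1.282 − (-1.282)) = 16.11.
Then μ = -87.4 − (-1.282)·16.11 = -66.75.

μ = -66.75, σ = 16.11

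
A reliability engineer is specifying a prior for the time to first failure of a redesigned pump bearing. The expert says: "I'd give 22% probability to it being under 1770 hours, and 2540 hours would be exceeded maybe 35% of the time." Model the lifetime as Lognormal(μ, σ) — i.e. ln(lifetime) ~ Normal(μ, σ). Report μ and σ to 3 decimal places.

If T ~ Lognormal(μ,σ) then ln T ~ Normal(μ,σ), so the p-quantile of ln T is μ + z_p·σ.
ln(1770) = 7.479 and ln(2540) = 7.84; z_{0.22} = -0.7722, z_{0.65} = 0.3853.
σ = (7.84 − 7.479)/(0.3853 − (-0.7722)) = 0.312.
μ = 7.479 − (-0.7722)·0.312 = 7.720.

μ ≈ 7.720, σ ≈ 0.312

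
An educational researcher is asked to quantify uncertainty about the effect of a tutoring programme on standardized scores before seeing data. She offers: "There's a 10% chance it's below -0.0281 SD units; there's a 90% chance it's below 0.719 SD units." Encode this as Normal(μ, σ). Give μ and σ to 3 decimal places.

For Normal(μ,σ), the p-quantile is μ + z_p·σ. Here z_{0.1} = -1.282, z_{0.9} = 1.282.
So -0.0281 = μ − 1.282σ and 0.719 = μ + 1.282σ.
Subtracting: σ = (0.719 − -0.0281)/(1.282 − (-1.282)) = 0.291.
Then μ = -0.0281 − (-1.282)·0.291 = 0.345.

μ = 0.345, σ = 0.291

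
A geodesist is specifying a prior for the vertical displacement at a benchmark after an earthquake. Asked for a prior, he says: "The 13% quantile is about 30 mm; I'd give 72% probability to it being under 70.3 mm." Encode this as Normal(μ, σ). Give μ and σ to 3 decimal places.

The p-quantile of Normal(μ,σ) is μ + z_p·σ, with z_{0.13} = -1.126 and z_{0.72} = 0.5828.
Eliminate σ: μ = (z₂·x₁ − z₁·x₂)/(z₂ − z₁) = (0.5828·30 − (-1.126)·70.3)/1.709 = 56.558.
Then σ = (x₂ − x₁)/(z₂ − z₁) = (70.3 − 30)/1.709 = 23.578.

μ = 56.558, σ = 23.578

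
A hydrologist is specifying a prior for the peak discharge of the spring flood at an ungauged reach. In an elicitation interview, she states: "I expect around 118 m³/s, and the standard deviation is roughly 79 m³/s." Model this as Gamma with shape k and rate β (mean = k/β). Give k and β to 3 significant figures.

For Gamma(k, rate β): mean = k/β, variance = k/β², so CV = 1/√k.
CV = SD/mean = 79/118 = 0.6695, hence k = 1/CV² = 2.23.
Then β = k/mean = 2.23/118 = 0.0189.

k ≈ 2.23, β ≈ 0.0189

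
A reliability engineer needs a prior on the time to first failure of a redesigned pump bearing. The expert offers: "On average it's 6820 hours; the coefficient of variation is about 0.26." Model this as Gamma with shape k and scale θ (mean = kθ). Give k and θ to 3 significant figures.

k ≈ 14.8, θ ≈ 461

For Gamma(k, scale θ): mean = kθ, variance = kθ², so CV = 1/√k.
CV = 0.26, hence k = 1/CV² = 14.8.
Then θ = mean/k = 6820/14.8 = 461.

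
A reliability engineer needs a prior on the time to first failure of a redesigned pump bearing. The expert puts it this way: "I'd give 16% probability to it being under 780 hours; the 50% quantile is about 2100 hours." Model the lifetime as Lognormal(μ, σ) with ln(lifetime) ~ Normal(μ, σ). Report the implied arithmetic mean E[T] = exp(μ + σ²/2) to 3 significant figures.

If T ~ Lognormal(μ,σ) then ln T ~ Normal(μ,σ), so the p-quantile of ln T is μ + z_p·σ.
ln(780) = 6.659 and ln(2100) = 7.65; z_{0.16} = -0.9945, z_{0.5} = 0.
σ = (7.65 − 6.659)/(0 − (-0.9945)) = 0.996.
μ = 6.659 − (-0.9945)·0.996 = 7.650.
E[T] = exp(μ + σ²/2) = exp(7.650 + 0.4959) = 3450 hours.

E[T] ≈ 3450 hours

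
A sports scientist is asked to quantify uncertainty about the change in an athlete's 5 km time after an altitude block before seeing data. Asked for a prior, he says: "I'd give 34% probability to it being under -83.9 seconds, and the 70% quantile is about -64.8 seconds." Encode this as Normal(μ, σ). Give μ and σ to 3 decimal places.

μ = -75.491, σ = 20.387

For Normal(μ,σ), the p-quantile is μ + z_p·σ. Here z_{0.34} = -0.4125, z_{0.7} = 0.5244.
So -83.9 = μ − 0.4125σ and -64.8 = μ + 0.5244σ.
Subtracting: σ = (-64.8 − -83.9)/(0.5244 − (-0.4125)) = 20.387.
Then μ = -83.9 − (-0.4125)·20.387 = -75.491.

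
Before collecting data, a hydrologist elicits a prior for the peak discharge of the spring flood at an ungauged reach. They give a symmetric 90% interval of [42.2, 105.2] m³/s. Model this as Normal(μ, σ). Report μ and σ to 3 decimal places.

μ = 73.700, σ = 19.151

A symmetric 90% interval runs μ ± z·σ with z = 1.645.
Half-width = 31.5, so σ = 31.5/1.645 = 19.151.
μ is the interval midpoint, 73.700.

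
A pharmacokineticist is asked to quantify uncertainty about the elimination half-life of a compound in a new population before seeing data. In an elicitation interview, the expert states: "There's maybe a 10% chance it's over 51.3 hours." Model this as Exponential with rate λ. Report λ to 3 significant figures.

λ ≈ 0.0449

P(T > 51.3) = e^(−λ·51.3) = 0.1, so λ = −ln(0.1)/51.3 = 0.0449.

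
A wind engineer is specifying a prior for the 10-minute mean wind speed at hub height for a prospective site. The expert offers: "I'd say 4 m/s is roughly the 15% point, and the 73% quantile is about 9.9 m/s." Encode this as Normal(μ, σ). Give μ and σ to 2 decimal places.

For Normal(μ,σ), the p-quantile is μ + z_p·σ. Here z_{0.15} = -1.036, z_{0.73} = 0.6128.
So 4 = μ − 1.036σ and 9.9 = μ + 0.6128σ.
Subtracting: σ = (9.9 − 4)/(0.6128 − (-1.036)) = 3.58.
Then μ = 4 − (-1.036)·3.58 = 7.71.

μ = 7.71, σ = 3.58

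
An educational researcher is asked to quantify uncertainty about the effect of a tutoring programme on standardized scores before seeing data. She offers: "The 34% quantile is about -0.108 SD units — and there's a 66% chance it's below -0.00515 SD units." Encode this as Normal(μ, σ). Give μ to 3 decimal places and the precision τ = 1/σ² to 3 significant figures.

The p-quantile of Normal(μ,σ) is μ + z_p·σ, with z_{0.34} = -0.4125 and z_{0.66} = 0.4125.
Eliminate σ: μ = (z₂·x₁ − z₁·x₂)/(z₂ − z₁) = (0.4125·-0.108 − (-0.4125)·-0.00515)/0.8249 = -0.057.
Then σ = (x₂ − x₁)/(z₂ − z₁) = (-0.00515 − -0.108)/0.8249 = 0.125.
Precision τ = 1/σ² = 1/0.1247² = 64.3.

μ = -0.057, τ = 64.3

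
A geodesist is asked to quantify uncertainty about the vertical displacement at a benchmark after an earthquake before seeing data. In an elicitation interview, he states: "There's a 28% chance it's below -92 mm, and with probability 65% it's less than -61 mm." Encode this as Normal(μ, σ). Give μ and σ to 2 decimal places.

μ = -73.34, σ = 32.02

For Normal(μ,σ), the p-quantile is μ + z_p·σ. Here z_{0.28} = -0.5828, z_{0.65} = 0.3853.
So -92 = μ − 0.5828σ and -61 = μ + 0.3853σ.
Subtracting: σ = (-61 − -92)/(0.3853 − (-0.5828)) = 32.02.
Then μ = -92 − (-0.5828)·32.02 = -73.34.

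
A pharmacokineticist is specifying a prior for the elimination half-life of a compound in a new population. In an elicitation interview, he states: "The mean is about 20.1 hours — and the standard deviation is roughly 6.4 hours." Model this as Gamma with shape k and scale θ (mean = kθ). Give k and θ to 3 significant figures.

For Gamma(k, scale θ): mean = kθ, variance = kθ², so CV = 1/√k.
CV = SD/mean = 6.4/20.1 = 0.3184, hence k = 1/CV² = 9.86.
Then θ = mean/k = 20.1/9.86 = 2.04.

k ≈ 9.86, θ ≈ 2.04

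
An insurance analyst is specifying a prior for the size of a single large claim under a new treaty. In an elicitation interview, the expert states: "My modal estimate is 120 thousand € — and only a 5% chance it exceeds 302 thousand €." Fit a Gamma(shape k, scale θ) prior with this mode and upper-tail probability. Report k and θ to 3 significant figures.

k ≈ 4.19, θ ≈ 37.7

Gamma(k,θ) with k>1 has mode (k−1)θ, so θ = 120/(k−1).
Need P(X < 302) = 0.95 with θ tied to k this way. Start at k = 2, θ = 120: P(X<302) ≈ 0.716.
Too low — raise k to concentrate. Iterating converges to k ≈ 4.19.
Then θ = 120/(4.19−1) ≈ 37.7.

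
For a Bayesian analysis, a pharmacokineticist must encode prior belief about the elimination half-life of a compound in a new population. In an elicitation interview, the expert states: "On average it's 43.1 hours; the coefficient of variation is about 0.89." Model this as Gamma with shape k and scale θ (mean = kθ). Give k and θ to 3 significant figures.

k ≈ 1.26, θ ≈ 34.1

For Gamma(k, scale θ): mean = kθ, variance = kθ², so CV = 1/√k.
CV = 0.89, hence k = 1/CV² = 1.26.
Then θ = mean/k = 43.1/1.26 = 34.1.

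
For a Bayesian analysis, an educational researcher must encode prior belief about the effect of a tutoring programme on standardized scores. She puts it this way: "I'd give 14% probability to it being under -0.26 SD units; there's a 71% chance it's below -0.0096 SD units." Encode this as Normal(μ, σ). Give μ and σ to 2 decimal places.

μ = -0.09, σ = 0.15

For Normal(μ,σ), the p-quantile is μ + z_p·σ. Here z_{0.14} = -1.08, z_{0.71} = 0.5534.
So -0.26 = μ − 1.08σ and -0.0096 = μ + 0.5534σ.
Subtracting: σ = (-0.0096 − -0.26)/(0.5534 − (-1.08)) = 0.15.
Then μ = -0.26 − (-1.08)·0.15 = -0.09.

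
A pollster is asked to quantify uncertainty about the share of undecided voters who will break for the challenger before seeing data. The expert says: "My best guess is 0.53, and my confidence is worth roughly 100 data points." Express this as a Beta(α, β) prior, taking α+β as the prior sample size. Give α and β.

α = 53, β = 47

Under the effective-sample-size interpretation, Beta(α, β) has prior mean α/(α+β) and prior sample size α+β.
So α+β = 100 and α/(α+β) = 0.53, giving α = 0.53·100 = 53 and β = 100 − 53 = 47.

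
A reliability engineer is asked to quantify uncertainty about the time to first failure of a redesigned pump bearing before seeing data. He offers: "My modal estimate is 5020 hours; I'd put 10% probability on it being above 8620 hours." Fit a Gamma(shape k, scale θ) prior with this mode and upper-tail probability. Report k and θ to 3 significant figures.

Gamma(k,θ) with k>1 has mode (k−1)θ, so θ = 5020/(k−1).
Need P(X < 8620) = 0.9 with θ tied to k this way. Start at k = 2, θ = 5020: P(X<8620) ≈ 0.512.
Too low — raise k to concentrate. Iterating converges to k ≈ 7.48.
Then θ = 5020/(7.48−1) ≈ 774.

k ≈ 7.48, θ ≈ 774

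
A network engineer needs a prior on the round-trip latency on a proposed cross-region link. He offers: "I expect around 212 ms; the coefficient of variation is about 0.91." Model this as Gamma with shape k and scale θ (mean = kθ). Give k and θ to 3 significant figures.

For Gamma(k, scale θ): mean = kθ, variance = kθ², so CV = 1/√k.
CV = 0.91, hence k = 1/CV² = 1.21.
Then θ = mean/k = 212/1.21 = 176.

k ≈ 1.21, θ ≈ 176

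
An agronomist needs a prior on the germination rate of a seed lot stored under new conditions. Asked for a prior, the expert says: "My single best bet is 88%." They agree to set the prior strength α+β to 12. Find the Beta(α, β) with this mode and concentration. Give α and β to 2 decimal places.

α = 9.80, β = 2.20

For α,β > 1 the Beta mode is (α−1)/(α+β−2). With α+β = 12, the mode is (α−1)/10.
Set (α−1)/10 = 0.88 → α = 1 + 0.88·10 = 9.80.
β = 12 − α = 2.20.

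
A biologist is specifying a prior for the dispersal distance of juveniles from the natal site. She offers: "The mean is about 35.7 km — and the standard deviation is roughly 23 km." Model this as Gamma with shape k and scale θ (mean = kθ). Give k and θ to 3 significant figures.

k ≈ 2.41, θ ≈ 14.8

For Gamma(k, scale θ): mean = kθ, variance = kθ², so CV = 1/√k.
CV = SD/mean = 23/35.7 = 0.6443, hence k = 1/CV² = 2.41.
Then θ = mean/k = 35.7/2.41 = 14.8.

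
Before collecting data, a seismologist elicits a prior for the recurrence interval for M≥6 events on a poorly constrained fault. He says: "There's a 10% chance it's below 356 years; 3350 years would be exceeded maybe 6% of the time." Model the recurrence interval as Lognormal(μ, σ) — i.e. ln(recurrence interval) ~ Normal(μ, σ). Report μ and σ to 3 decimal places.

If T ~ Lognormal(μ,σ) then ln T ~ Normal(μ,σ), so the p-quantile of ln T is μ + z_p·σ.
ln(356) = 5.875 and ln(3350) = 8.117; z_{0.1} = -1.282, z_{0.94} = 1.555.
σ = (8.117 − 5.875)/(1.555 − (-1.282)) = 0.790.
μ = 5.875 − (-1.282)·0.790 = 6.888.

μ ≈ 6.888, σ ≈ 0.790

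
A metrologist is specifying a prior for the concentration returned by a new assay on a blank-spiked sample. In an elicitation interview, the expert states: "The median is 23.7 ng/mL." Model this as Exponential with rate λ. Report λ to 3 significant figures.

Exponential median = ln 2 / λ, so λ = ln 2 / 23.7 = 0.0292.

λ ≈ 0.0292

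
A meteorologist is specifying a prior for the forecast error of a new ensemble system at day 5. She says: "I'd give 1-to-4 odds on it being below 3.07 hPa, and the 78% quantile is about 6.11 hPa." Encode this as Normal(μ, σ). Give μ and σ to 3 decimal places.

μ = 4.655, σ = 1.884

For Normal(μ,σ), the p-quantile is μ + z_p·σ. Here z_{0.2} = -0.8416, z_{0.78} = 0.7722.
So 3.07 = μ − 0.8416σ and 6.11 = μ + 0.7722σ.
Subtracting: σ = (6.11 − 3.07)/(0.7722 − (-0.8416)) = 1.884.
Then μ = 3.07 − (-0.8416)·1.884 = 4.655.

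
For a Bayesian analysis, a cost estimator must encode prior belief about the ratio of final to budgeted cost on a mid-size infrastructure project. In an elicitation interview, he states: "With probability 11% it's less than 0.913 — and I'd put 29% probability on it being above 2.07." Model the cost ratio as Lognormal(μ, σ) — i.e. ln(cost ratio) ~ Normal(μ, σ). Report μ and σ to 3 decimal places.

μ ≈ 0.473, σ ≈ 0.460

If T ~ Lognormal(μ,σ) then ln T ~ Normal(μ,σ), so the p-quantile of ln T is μ + z_p·σ.
ln(0.913) = -0.09102 and ln(2.07) = 0.7275; z_{0.11} = -1.227, z_{0.71} = 0.5534.
σ = (0.7275 − -0.09102)/(0.5534 − (-1.227)) = 0.460.
μ = -0.09102 − (-1.227)·0.460 = 0.473.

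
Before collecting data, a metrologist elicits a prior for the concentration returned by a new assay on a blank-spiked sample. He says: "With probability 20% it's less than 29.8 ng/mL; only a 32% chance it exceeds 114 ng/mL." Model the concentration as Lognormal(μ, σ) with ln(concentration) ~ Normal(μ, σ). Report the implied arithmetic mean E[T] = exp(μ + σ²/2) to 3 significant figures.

E[T] ≈ 119 ng/mL

If T ~ Lognormal(μ,σ) then ln T ~ Normal(μ,σ), so the p-quantile of ln T is μ + z_p·σ.
ln(29.8) = 3.395 and ln(114) = 4.736; z_{0.2} = -0.8416, z_{0.68} = 0.4677.
σ = (4.736 − 3.395)/(0.4677 − (-0.8416)) = 1.025.
μ = 3.395 − (-0.8416)·1.025 = 4.257.
E[T] = exp(μ + σ²/2) = exp(4.257 + 0.5250) = 119 ng/mL.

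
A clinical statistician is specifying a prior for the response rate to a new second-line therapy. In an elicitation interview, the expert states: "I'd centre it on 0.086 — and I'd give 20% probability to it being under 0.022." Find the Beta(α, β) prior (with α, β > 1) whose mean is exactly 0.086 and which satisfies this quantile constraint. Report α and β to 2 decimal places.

With mean 0.086 fixed, write α = 0.086s, β = 0.914s where s = α+β.
Need P(θ < 0.022) = 0.2 under Beta(0.086s, 0.914s). Normal approximation: (q−m)/√(m(1−m)/s) ≈ z_{0.2} = -0.842, so s ≈ 0.086·0.914·(-0.842)²/(0.022−0.086)² = 13.6.
At s = 13.6: P(θ<0.022) ≈ 0.179. Adjusting to match 0.2 gives s ≈ 12.23.
So α = 0.086·12.23 ≈ 1.05, β = 0.914·12.23 ≈ 11.18.

α ≈ 1.05, β ≈ 11.18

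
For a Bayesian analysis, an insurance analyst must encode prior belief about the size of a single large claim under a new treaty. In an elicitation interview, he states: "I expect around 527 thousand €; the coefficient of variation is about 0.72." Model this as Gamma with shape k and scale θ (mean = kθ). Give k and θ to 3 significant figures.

k ≈ 1.93, θ ≈ 273

For Gamma(k, scale θ): mean = kθ, variance = kθ², so CV = 1/√k.
CV = 0.72, hence k = 1/CV² = 1.93.
Then θ = mean/k = 527/1.93 = 273.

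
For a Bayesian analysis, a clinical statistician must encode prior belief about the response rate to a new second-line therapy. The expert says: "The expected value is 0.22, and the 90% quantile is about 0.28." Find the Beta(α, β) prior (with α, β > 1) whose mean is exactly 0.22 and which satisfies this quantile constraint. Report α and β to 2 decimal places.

With mean 0.22 fixed, write α = 0.22s, β = 0.78s where s = α+β.
Need P(θ < 0.28) = 0.9 under Beta(0.22s, 0.78s). Normal approximation: (q−m)/√(m(1−m)/s) ≈ z_{0.9} = 1.28, so s ≈ 0.22·0.78·(1.28)²/(0.28−0.22)² = 78.3.
At s = 78.3: P(θ<0.28) ≈ 0.896. Adjusting to match 0.9 gives s ≈ 81.47.
So α = 0.22·81.47 ≈ 17.92, β = 0.78·81.47 ≈ 63.54.

α ≈ 17.92, β ≈ 63.54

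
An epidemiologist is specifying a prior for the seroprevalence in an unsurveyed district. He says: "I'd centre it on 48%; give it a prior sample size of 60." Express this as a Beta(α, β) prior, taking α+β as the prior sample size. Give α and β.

Under the effective-sample-size interpretation, Beta(α, β) has prior mean α/(α+β) and prior sample size α+β.
So α+β = 60 and α/(α+β) = 0.48, giving α = 0.48·60 = 28.8 and β = 60 − 28.8 = 31.2.

α = 28.8, β = 31.2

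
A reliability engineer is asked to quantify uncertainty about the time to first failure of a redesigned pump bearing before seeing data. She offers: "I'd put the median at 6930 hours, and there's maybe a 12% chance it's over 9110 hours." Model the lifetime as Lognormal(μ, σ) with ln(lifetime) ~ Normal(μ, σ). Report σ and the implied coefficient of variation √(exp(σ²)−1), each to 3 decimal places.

σ ≈ 0.233, CV ≈ 0.236

If T ~ Lognormal(μ,σ) then ln T ~ Normal(μ,σ), so the p-quantile of ln T is μ + z_p·σ.
ln(6930) = 8.844 and ln(9110) = 9.117; z_{0.5} = 0, z_{0.88} = 1.175.
σ = (9.117 − 8.844)/(1.175 − (0)) = 0.233.
μ = 8.844 − (0)·0.233 = 8.844.
CV = √(exp(σ²)−1) = √(exp(0.0542)−1) = 0.236.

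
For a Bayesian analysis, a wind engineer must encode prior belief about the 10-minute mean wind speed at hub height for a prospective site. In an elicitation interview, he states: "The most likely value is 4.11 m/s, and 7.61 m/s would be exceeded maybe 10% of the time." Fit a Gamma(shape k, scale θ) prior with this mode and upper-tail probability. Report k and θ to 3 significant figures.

k ≈ 6.03, θ ≈ 0.817

Gamma(k,θ) with k>1 has mode (k−1)θ, so θ = 4.11/(k−1).
Need P(X < 7.61) = 0.9 with θ tied to k this way. Start at k = 2, θ = 4.11: P(X<7.61) ≈ 0.552.
Too low — raise k to concentrate. Iterating converges to k ≈ 6.03.
Then θ = 4.11/(6.03−1) ≈ 0.817.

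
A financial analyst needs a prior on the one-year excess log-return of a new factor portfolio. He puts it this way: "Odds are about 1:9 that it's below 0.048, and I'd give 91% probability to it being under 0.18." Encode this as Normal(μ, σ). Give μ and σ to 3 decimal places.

μ = 0.113, σ = 0.050

For Normal(μ,σ), the p-quantile is μ + z_p·σ. Here z_{0.1} = -1.282, z_{0.91} = 1.341.
So 0.048 = μ − 1.282σ and 0.18 = μ + 1.341σ.
Subtracting: σ = (0.18 − 0.048)/(1.341 − (-1.282)) = 0.050.
Then μ = 0.048 − (-1.282)·0.050 = 0.113.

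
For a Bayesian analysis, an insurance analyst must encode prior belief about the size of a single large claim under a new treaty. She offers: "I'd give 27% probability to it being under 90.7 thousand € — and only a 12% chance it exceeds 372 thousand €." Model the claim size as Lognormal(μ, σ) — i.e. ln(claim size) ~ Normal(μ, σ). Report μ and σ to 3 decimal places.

μ ≈ 4.991, σ ≈ 0.789

If T ~ Lognormal(μ,σ) then ln T ~ Normal(μ,σ), so the p-quantile of ln T is μ + z_p·σ.
ln(90.7) = 4.508 and ln(372) = 5.919; z_{0.27} = -0.6128, z_{0.88} = 1.175.
σ = (5.919 − 4.508)/(1.175 − (-0.6128)) = 0.789.
μ = 4.508 − (-0.6128)·0.789 = 4.991.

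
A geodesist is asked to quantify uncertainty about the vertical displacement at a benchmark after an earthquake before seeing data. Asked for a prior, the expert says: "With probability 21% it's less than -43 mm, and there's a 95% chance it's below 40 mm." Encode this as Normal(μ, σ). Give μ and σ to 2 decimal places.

μ = -15.69, σ = 33.86

For Normal(μ,σ), the p-quantile is μ + z_p·σ. Here z_{0.21} = -0.8064, z_{0.95} = 1.645.
So -43 = μ − 0.8064σ and 40 = μ + 1.645σ.
Subtracting: σ = (40 − -43)/(1.645 − (-0.8064)) = 33.86.
Then μ = -43 − (-0.8064)·33.86 = -15.69.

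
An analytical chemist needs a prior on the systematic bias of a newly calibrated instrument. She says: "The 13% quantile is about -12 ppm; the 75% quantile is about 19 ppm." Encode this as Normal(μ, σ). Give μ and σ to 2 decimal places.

μ = 7.39, σ = 17.21

For Normal(μ,σ), the p-quantile is μ + z_p·σ. Here z_{0.13} = -1.126, z_{0.75} = 0.6745.
So -12 = μ − 1.126σ and 19 = μ + 0.6745σ.
Subtracting: σ = (19 − -12)/(0.6745 − (-1.126)) = 17.21.
Then μ = -12 − (-1.126)·17.21 = 7.39.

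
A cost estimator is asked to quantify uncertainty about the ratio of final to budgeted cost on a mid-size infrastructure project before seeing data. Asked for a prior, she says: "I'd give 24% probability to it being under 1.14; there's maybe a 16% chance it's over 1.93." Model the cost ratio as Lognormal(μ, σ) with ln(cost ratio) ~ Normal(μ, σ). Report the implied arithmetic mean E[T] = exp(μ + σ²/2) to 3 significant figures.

If T ~ Lognormal(μ,σ) then ln T ~ Normal(μ,σ), so the p-quantile of ln T is μ + z_p·σ.
ln(1.14) = 0.131 and ln(1.93) = 0.6575; z_{0.24} = -0.7063, z_{0.84} = 0.9945.
σ = (0.6575 − 0.131)/(0.9945 − (-0.7063)) = 0.310.
μ = 0.131 − (-0.7063)·0.310 = 0.350.
E[T] = exp(μ + σ²/2) = exp(0.350 + 0.0479) = 1.49.

E[T] ≈ 1.49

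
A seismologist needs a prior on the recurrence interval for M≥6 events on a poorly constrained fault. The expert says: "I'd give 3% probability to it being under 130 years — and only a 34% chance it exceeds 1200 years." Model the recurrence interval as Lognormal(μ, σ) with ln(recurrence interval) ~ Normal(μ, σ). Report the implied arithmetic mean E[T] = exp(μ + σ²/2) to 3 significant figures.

E[T] ≈ 1290 years

If T ~ Lognormal(μ,σ) then ln T ~ Normal(μ,σ), so the p-quantile of ln T is μ + z_p·σ.
ln(130) = 4.868 and ln(1200) = 7.09; z_{0.03} = -1.881, z_{0.66} = 0.4125.
σ = (7.09 − 4.868)/(0.4125 − (-1.881)) = 0.969.
μ = 4.868 − (-1.881)·0.969 = 6.690.
E[T] = exp(μ + σ²/2) = exp(6.690 + 0.4696) = 1290 years.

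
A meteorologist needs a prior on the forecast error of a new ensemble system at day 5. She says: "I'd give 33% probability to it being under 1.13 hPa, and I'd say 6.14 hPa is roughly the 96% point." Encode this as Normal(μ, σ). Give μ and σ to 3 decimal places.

For Normal(μ,σ), the p-quantile is μ + z_p·σ. Here z_{0.33} = -0.4399, z_{0.96} = 1.751.
So 1.13 = μ − 0.4399σ and 6.14 = μ + 1.751σ.
Subtracting: σ = (6.14 − 1.13)/(1.751 − (-0.4399)) = 2.287.
Then μ = 1.13 − (-0.4399)·2.287 = 2.136.

μ = 2.136, σ = 2.287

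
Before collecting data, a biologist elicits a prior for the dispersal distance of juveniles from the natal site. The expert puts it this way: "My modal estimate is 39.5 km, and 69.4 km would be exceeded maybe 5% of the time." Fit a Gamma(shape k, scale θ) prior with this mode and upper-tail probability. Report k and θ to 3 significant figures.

Gamma(k,θ) with k>1 has mode (k−1)θ, so θ = 39.5/(k−1).
Need P(X < 69.4) = 0.95 with θ tied to k this way. Start at k = 2, θ = 39.5: P(X<69.4) ≈ 0.524.
Too low — raise k to concentrate. Iterating converges to k ≈ 9.78.
Then θ = 39.5/(9.78−1) ≈ 4.5.

k ≈ 9.78, θ ≈ 4.5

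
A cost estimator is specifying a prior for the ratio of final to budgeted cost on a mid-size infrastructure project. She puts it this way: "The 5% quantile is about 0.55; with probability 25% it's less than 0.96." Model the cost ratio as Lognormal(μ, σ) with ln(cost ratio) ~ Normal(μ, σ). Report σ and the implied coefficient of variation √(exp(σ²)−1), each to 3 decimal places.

σ ≈ 0.574, CV ≈ 0.625

If T ~ Lognormal(μ,σ) then ln T ~ Normal(μ,σ), so the p-quantile of ln T is μ + z_p·σ.
ln(0.55) = -0.5978 and ln(0.96) = -0.04082; z_{0.05} = -1.645, z_{0.25} = -0.6745.
σ = (-0.04082 − -0.5978)/(-0.6745 − (-1.645)) = 0.574.
μ = -0.5978 − (-1.645)·0.574 = 0.346.
CV = √(exp(σ²)−1) = √(exp(0.3295)−1) = 0.625.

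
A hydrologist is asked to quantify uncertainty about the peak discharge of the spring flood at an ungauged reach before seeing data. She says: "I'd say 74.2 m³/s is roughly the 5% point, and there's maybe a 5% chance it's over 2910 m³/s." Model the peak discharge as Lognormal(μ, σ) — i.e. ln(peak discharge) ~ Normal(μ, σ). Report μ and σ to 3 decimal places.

If T ~ Lognormal(μ,σ) then ln T ~ Normal(μ,σ), so the p-quantile of ln T is μ + z_p·σ.
ln(74.2) = 4.307 and ln(2910) = 7.976; z_{0.05} = -1.645, z_{0.95} = 1.645.
σ = (7.976 − 4.307)/(1.645 − (-1.645)) = 1.115.
μ = 4.307 − (-1.645)·1.115 = 6.141.

μ ≈ 6.141, σ ≈ 1.115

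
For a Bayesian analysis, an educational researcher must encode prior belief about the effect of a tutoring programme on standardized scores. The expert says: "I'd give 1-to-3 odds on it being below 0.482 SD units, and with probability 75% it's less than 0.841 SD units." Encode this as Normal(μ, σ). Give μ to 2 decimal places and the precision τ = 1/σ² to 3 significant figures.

For Normal(μ,σ), the p-quantile is μ + z_p·σ. Here z_{0.25} = -0.6745, z_{0.75} = 0.6745.
So 0.482 = μ − 0.6745σ and 0.841 = μ + 0.6745σ.
Subtracting: σ = (0.841 − 0.482)/(0.6745 − (-0.6745)) = 0.27.
Then μ = 0.482 − (-0.6745)·0.27 = 0.66.
Precision τ = 1/σ² = 1/0.2661² = 14.1.

μ = 0.66, τ = 14.1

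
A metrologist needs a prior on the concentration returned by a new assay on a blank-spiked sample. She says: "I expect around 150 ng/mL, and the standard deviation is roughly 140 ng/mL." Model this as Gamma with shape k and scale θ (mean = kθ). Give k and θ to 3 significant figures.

k ≈ 1.15, θ ≈ 131

For Gamma(k, scale θ): mean = kθ, variance = kθ², so CV = 1/√k.
CV = SD/mean = 140/150 = 0.9333, hence k = 1/CV² = 1.15.
Then θ = mean/k = 150/1.15 = 131.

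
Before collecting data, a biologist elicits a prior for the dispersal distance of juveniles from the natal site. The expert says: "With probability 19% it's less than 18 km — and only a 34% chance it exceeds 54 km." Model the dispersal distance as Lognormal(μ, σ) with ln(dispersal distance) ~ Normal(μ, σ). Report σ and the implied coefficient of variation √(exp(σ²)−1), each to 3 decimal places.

If T ~ Lognormal(μ,σ) then ln T ~ Normal(μ,σ), so the p-quantile of ln T is μ + z_p·σ.
ln(18) = 2.89 and ln(54) = 3.989; z_{0.19} = -0.8779, z_{0.66} = 0.4125.
σ = (3.989 − 2.89)/(0.4125 − (-0.8779)) = 0.851.
μ = 2.89 − (-0.8779)·0.851 = 3.638.
CV = √(exp(σ²)−1) = √(exp(0.7249)−1) = 1.032.

σ ≈ 0.851, CV ≈ 1.032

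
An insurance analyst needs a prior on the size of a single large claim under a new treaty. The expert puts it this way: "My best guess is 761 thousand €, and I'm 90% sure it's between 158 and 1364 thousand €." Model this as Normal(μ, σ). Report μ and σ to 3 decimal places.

A symmetric 90% interval runs μ ± z·σ with z = 1.645.
Half-width = 603, so σ = 603/1.645 = 366.598.
μ is the stated best guess, 761.000.

μ = 761.000, σ = 366.598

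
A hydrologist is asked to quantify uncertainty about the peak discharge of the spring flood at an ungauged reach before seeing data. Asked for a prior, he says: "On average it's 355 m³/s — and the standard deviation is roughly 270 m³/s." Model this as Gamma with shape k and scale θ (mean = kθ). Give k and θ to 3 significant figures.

For Gamma(k, scale θ): mean = kθ, variance = kθ², so CV = 1/√k.
CV = SD/mean = 270/355 = 0.7606, hence k = 1/CV² = 1.73.
Then θ = mean/k = 355/1.73 = 205.

k ≈ 1.73, θ ≈ 205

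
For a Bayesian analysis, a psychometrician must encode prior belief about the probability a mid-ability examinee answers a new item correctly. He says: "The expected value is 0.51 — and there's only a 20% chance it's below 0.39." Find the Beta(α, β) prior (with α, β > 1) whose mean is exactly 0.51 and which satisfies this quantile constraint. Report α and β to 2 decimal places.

α ≈ 6.32, β ≈ 6.07

With mean 0.51 fixed, write α = 0.51s, β = 0.49s where s = α+β.
Need P(θ < 0.39) = 0.2 under Beta(0.51s, 0.49s). Normal approximation: (q−m)/√(m(1−m)/s) ≈ z_{0.2} = -0.842, so s ≈ 0.51·0.49·(-0.842)²/(0.39−0.51)² = 12.3.
At s = 12.3: P(θ<0.39) ≈ 0.201. Adjusting to match 0.2 gives s ≈ 12.39.
So α = 0.51·12.39 ≈ 6.32, β = 0.49·12.39 ≈ 6.07.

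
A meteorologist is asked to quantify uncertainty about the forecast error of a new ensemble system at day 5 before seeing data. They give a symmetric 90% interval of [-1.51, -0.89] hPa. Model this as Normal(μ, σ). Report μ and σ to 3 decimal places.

μ = -1.200, σ = 0.188

A symmetric 90% interval runs μ ± z·σ with z = 1.645.
Half-width = 0.31, so σ = 0.31/1.645 = 0.188.
μ is the interval midpoint, -1.200.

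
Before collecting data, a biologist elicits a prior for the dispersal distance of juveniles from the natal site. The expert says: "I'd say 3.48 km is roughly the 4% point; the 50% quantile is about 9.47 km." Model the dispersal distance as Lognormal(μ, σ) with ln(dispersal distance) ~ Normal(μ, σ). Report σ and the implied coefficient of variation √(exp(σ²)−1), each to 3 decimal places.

σ ≈ 0.572, CV ≈ 0.622

If T ~ Lognormal(μ,σ) then ln T ~ Normal(μ,σ), so the p-quantile of ln T is μ + z_p·σ.
ln(3.48) = 1.247 and ln(9.47) = 2.248; z_{0.04} = -1.751, z_{0.5} = 0.
σ = (2.248 − 1.247)/(0 − (-1.751)) = 0.572.
μ = 1.247 − (-1.751)·0.572 = 2.248.
CV = √(exp(σ²)−1) = √(exp(0.3270)−1) = 0.622.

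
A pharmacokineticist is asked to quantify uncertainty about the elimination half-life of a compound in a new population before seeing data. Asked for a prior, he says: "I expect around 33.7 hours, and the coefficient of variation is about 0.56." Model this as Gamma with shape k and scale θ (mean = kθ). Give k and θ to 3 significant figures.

k ≈ 3.19, θ ≈ 10.6

For Gamma(k, scale θ): mean = kθ, variance = kθ², so CV = 1/√k.
CV = 0.56, hence k = 1/CV² = 3.19.
Then θ = mean/k = 33.7/3.19 = 10.6.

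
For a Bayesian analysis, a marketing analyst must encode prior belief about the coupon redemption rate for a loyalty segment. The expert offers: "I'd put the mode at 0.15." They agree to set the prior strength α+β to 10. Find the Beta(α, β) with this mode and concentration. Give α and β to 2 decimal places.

α = 2.20, β = 7.80

For α,β > 1 the Beta mode is (α−1)/(α+β−2). With α+β = 10, the mode is (α−1)/8.
Set (α−1)/8 = 0.15 → α = 1 + 0.15·8 = 2.20.
β = 10 − α = 7.80.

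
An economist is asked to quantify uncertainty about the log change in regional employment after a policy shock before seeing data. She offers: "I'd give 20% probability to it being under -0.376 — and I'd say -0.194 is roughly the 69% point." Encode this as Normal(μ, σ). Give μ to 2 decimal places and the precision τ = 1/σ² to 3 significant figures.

For Normal(μ,σ), the p-quantile is μ + z_p·σ. Here z_{0.2} = -0.8416, z_{0.69} = 0.4959.
So -0.376 = μ − 0.8416σ and -0.194 = μ + 0.4959σ.
Subtracting: σ = (-0.194 − -0.376)/(0.4959 − (-0.8416)) = 0.14.
Then μ = -0.376 − (-0.8416)·0.14 = -0.26.
Precision τ = 1/σ² = 1/0.1361² = 54.

μ = -0.26, τ = 54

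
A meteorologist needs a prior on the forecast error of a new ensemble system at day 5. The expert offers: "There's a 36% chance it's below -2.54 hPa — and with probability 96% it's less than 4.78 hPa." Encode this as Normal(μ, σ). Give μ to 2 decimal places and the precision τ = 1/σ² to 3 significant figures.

μ = -1.30, τ = 0.083

The p-quantile of Normal(μ,σ) is μ + z_p·σ, with z_{0.36} = -0.3585 and z_{0.96} = 1.751.
Eliminate σ: μ = (z₂·x₁ − z₁·x₂)/(z₂ − z₁) = (1.751·-2.54 − (-0.3585)·4.78)/2.109 = -1.30.
Then σ = (x₂ − x₁)/(z₂ − z₁) = (4.78 − -2.54)/2.109 = 3.47.
Precision τ = 1/σ² = 1/3.471² = 0.083.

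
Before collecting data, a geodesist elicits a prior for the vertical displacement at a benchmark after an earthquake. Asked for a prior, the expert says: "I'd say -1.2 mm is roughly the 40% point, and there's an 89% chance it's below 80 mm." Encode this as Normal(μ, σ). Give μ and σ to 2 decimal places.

For Normal(μ,σ), the p-quantile is μ + z_p·σ. Here z_{0.4} = -0.2533, z_{0.89} = 1.227.
So -1.2 = μ − 0.2533σ and 80 = μ + 1.227σ.
Subtracting: σ = (80 − -1.2)/(1.227 − (-0.2533)) = 54.87.
Then μ = -1.2 − (-0.2533)·54.87 = 12.70.

μ = 12.70, σ = 54.87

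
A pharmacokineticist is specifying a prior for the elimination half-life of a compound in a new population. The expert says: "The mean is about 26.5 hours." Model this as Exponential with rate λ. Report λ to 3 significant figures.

λ ≈ 0.0377

Exponential mean = 1/λ, so λ = 1/26.5 = 0.0377.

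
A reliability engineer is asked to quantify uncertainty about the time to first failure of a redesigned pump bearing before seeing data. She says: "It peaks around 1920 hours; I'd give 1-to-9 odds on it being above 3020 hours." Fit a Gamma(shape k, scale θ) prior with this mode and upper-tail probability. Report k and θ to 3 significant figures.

k ≈ 10.1, θ ≈ 210

Gamma(k,θ) with k>1 has mode (k−1)θ, so θ = 1920/(k−1).
Need P(X < 3020) = 0.9 with θ tied to k this way. Start at k = 2, θ = 1920: P(X<3020) ≈ 0.466.
Too low — raise k to concentrate. Iterating converges to k ≈ 10.1.
Then θ = 1920/(10.1−1) ≈ 210.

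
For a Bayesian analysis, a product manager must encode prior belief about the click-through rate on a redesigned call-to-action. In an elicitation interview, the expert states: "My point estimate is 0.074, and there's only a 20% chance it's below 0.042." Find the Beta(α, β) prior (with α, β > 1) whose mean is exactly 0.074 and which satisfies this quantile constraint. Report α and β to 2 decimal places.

With mean 0.074 fixed, write α = 0.074s, β = 0.926s where s = α+β.
Need P(θ < 0.042) = 0.2 under Beta(0.074s, 0.926s). Normal approximation: (q−m)/√(m(1−m)/s) ≈ z_{0.2} = -0.842, so s ≈ 0.074·0.926·(-0.842)²/(0.042−0.074)² = 47.4.
At s = 47.4: P(θ<0.042) ≈ 0.204. Adjusting to match 0.2 gives s ≈ 48.68.
So α = 0.074·48.68 ≈ 3.60, β = 0.926·48.68 ≈ 45.08.

α ≈ 3.60, β ≈ 45.08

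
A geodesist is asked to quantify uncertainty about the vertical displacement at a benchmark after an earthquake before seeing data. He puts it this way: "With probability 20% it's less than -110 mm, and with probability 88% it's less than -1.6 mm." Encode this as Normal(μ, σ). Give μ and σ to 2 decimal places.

For Normal(μ,σ), the p-quantile is μ + z_p·σ. Here z_{0.2} = -0.8416, z_{0.88} = 1.175.
So -110 = μ − 0.8416σ and -1.6 = μ + 1.175σ.
Subtracting: σ = (-1.6 − -110)/(1.175 − (-0.8416)) = 53.75.
Then μ = -110 − (-0.8416)·53.75 = -64.76.

μ = -64.76, σ = 53.75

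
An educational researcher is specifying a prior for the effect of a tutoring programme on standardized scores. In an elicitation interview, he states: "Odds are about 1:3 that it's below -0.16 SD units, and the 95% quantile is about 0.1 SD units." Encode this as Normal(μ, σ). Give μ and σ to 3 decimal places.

μ = -0.084, σ = 0.112

The p-quantile of Normal(μ,σ) is μ + z_p·σ, with z_{0.25} = -0.6745 and z_{0.95} = 1.645.
Eliminate σ: μ = (z₂·x₁ − z₁·x₂)/(z₂ − z₁) = (1.645·-0.16 − (-0.6745)·0.1)/2.319 = -0.084.
Then σ = (x₂ − x₁)/(z₂ − z₁) = (0.1 − -0.16)/2.319 = 0.112.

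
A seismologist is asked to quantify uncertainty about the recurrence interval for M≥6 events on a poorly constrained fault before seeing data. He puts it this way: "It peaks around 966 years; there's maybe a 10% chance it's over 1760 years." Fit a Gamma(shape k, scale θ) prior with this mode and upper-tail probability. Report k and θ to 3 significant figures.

k ≈ 6.3, θ ≈ 182

Gamma(k,θ) with k>1 has mode (k−1)θ, so θ = 966/(k−1).
Need P(X < 1760) = 0.9 with θ tied to k this way. Start at k = 2, θ = 966: P(X<1760) ≈ 0.544.
Too low — raise k to concentrate. Iterating converges to k ≈ 6.3.
Then θ = 966/(6.3−1) ≈ 182.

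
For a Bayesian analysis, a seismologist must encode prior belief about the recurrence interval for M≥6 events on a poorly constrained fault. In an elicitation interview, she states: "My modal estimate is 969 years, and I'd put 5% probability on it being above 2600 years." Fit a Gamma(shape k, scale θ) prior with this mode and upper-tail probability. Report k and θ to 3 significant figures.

Gamma(k,θ) with k>1 has mode (k−1)θ, so θ = 969/(k−1).
Need P(X < 2600) = 0.95 with θ tied to k this way. Start at k = 2, θ = 969: P(X<2600) ≈ 0.748.
Too low — raise k to concentrate. Iterating converges to k ≈ 3.76.
Then θ = 969/(3.76−1) ≈ 351.

k ≈ 3.76, θ ≈ 351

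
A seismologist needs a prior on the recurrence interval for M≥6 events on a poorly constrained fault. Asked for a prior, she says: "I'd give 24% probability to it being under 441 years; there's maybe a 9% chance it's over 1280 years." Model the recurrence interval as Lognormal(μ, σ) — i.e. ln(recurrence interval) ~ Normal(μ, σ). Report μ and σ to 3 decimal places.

If T ~ Lognormal(μ,σ) then ln T ~ Normal(μ,σ), so the p-quantile of ln T is μ + z_p·σ.
ln(441) = 6.089 and ln(1280) = 7.155; z_{0.24} = -0.7063, z_{0.91} = 1.341.
σ = (7.155 − 6.089)/(1.341 − (-0.7063)) = 0.521.
μ = 6.089 − (-0.7063)·0.521 = 6.457.

μ ≈ 6.457, σ ≈ 0.521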